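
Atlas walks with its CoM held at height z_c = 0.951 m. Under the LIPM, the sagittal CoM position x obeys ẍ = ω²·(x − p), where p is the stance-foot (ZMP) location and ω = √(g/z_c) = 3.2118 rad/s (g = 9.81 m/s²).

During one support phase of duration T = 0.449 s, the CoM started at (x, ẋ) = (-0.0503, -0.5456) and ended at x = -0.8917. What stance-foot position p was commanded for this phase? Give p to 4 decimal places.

p = 0.3570

ωT = 3.2118·0.449 = 1.442098; cosh(ωT) = 2.232996, sinh(ωT) = 1.996565
x(T) = p + (x₀−p)·cosh(ωT) + (ẋ₀/ω)·sinh(ωT) ⇒ p·(1 − cosh) = x(T) − x₀·cosh − (ẋ₀/ω)·sinh
numerator   = -0.8917 − (-0.0503)·2.232996 − (-0.5456/3.2118)·1.996565 = -0.440217
denominator = 1 − 2.232996 = -1.232996
p = -0.440217 / -1.232996 = 0.3570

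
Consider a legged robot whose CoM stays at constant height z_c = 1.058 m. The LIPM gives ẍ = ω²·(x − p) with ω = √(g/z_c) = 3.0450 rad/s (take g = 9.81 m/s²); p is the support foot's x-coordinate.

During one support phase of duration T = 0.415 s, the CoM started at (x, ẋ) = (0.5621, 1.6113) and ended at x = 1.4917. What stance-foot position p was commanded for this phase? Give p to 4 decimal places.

p = 0.4872

ωT = 3.0450·0.415 = 1.263675; cosh(ωT) = 1.910507, sinh(ωT) = 1.627894
x(T) = p + (x₀−p)·cosh(ωT) + (ẋ₀/ω)·sinh(ωT) ⇒ p·(1 − cosh) = x(T) − x₀·cosh − (ẋ₀/ω)·sinh
numerator   = 1.4917 − (0.5621)·1.910507 − (1.6113/3.0450)·1.627894 = -0.443617
denominator = 1 − 1.910507 = -0.910507
p = -0.443617 / -0.910507 = 0.4872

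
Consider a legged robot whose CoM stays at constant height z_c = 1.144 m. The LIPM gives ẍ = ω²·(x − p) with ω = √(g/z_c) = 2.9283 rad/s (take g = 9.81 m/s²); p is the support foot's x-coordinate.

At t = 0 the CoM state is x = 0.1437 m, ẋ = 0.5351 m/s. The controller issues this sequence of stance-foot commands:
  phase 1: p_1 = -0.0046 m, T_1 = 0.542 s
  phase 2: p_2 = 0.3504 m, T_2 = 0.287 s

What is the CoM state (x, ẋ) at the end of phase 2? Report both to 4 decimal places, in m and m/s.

phase 1: p=-0.0046, T=0.542, ωT=1.587139, cosh=2.547124, sinh=2.342614; start (x,ẋ)=(0.143700, 0.535100) → end (x,ẋ)=(0.801214, 2.380285)
phase 2: p=0.3504, T=0.287, ωT=0.840422, cosh=1.374437, sinh=0.942908; start (x,ẋ)=(0.801214, 2.380285) → end (x,ẋ)=(1.736463, 4.516301)

x = 1.7365, ẋ = 4.5163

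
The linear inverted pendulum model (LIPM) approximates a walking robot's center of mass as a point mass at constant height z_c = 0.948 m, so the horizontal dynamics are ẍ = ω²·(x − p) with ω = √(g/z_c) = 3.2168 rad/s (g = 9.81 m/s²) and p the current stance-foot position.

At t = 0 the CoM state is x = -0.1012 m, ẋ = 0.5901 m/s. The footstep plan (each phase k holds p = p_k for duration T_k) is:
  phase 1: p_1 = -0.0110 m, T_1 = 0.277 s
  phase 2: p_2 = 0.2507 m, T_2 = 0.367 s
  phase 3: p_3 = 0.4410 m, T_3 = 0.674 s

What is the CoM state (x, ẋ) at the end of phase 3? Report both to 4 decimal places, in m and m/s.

phase 1: p=-0.0110, T=0.277, ωT=0.891054, cosh=1.423960, sinh=1.013737; start (x,ẋ)=(-0.101200, 0.590100) → end (x,ẋ)=(0.046522, 0.546138)
phase 2: p=0.2507, T=0.367, ωT=1.180566, cosh=1.781660, sinh=1.474555; start (x,ẋ)=(0.046522, 0.546138) → end (x,ẋ)=(0.137269, 0.004544)
phase 3: p=0.4410, T=0.674, ωT=2.168123, cosh=4.428127, sinh=4.313735; start (x,ẋ)=(0.137269, 0.004544) → end (x,ẋ)=(-0.897866, -4.194579)

x = -0.8979, ẋ = -4.1946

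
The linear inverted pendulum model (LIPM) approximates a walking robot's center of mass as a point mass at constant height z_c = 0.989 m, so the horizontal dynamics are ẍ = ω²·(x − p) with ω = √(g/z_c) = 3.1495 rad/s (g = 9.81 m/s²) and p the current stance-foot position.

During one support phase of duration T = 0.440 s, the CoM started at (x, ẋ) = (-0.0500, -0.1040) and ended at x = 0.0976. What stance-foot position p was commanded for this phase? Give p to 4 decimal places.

p = -0.2364

ωT = 3.1495·0.440 = 1.385780; cosh(ωT) = 2.124036, sinh(ωT) = 1.873907
x(T) = p + (x₀−p)·cosh(ωT) + (ẋ₀/ω)·sinh(ωT) ⇒ p·(1 − cosh) = x(T) − x₀·cosh − (ẋ₀/ω)·sinh
numerator   = 0.0976 − (-0.0500)·2.124036 − (-0.1040/3.1495)·1.873907 = 0.265680
denominator = 1 − 2.124036 = -1.124036
p = 0.265680 / -1.124036 = -0.2364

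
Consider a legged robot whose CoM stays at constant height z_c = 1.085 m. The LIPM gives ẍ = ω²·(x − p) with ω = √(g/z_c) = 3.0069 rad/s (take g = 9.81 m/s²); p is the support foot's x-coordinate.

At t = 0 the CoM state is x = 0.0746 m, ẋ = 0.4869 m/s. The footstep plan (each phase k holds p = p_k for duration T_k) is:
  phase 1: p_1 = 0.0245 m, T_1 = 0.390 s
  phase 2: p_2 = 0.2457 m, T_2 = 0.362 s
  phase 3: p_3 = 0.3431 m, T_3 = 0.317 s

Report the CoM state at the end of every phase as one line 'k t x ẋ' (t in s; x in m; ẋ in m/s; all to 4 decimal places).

1 0.3900 0.3497 1.0819
2 0.7520 0.8913 2.2003
3 1.0690 1.9678 5.0981

phase 1: p=0.0245, T=0.390, ωT=1.172691, cosh=1.770104, sinh=1.460571; start (x,ẋ)=(0.074600, 0.486900) → end (x,ẋ)=(0.349689, 1.081892)
phase 2: p=0.2457, T=0.362, ωT=1.088498, cosh=1.653266, sinh=1.316544; start (x,ẋ)=(0.349689, 1.081892) → end (x,ẋ)=(0.891318, 2.200318)
phase 3: p=0.3431, T=0.317, ωT=0.953187, cosh=1.489737, sinh=1.104227; start (x,ẋ)=(0.891318, 2.200318) → end (x,ẋ)=(1.967826, 5.098143)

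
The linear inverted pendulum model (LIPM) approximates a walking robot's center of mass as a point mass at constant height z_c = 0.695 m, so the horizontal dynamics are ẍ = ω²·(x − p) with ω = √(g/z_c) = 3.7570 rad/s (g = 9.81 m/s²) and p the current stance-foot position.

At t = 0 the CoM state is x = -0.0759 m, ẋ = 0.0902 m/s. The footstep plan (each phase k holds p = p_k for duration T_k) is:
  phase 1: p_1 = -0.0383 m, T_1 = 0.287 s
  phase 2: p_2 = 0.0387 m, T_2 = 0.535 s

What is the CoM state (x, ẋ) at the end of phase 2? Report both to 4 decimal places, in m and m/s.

phase 1: p=-0.0383, T=0.287, ωT=1.078259, cosh=1.639872, sinh=1.299685; start (x,ẋ)=(-0.075900, 0.090200) → end (x,ẋ)=(-0.068756, -0.035681)
phase 2: p=0.0387, T=0.535, ωT=2.009995, cosh=3.798635, sinh=3.664645; start (x,ẋ)=(-0.068756, -0.035681) → end (x,ẋ)=(-0.404289, -1.614997)

x = -0.4043, ẋ = -1.6150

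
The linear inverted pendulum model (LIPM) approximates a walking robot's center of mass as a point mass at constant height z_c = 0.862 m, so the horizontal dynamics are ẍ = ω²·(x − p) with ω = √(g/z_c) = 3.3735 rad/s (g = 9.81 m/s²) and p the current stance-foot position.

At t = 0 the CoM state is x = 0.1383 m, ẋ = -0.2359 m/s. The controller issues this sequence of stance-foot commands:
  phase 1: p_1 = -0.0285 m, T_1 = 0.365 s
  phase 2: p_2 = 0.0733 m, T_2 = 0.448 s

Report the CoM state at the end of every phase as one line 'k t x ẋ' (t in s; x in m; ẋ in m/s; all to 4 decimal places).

1 0.3650 0.1720 0.4432
2 0.8130 0.5911 1.7711

phase 1: p=-0.0285, T=0.365, ωT=1.231327, cosh=1.858840, sinh=1.566935; start (x,ẋ)=(0.138300, -0.235900) → end (x,ẋ)=(0.171983, 0.443214)
phase 2: p=0.0733, T=0.448, ωT=1.511328, cosh=2.376682, sinh=2.156065; start (x,ẋ)=(0.171983, 0.443214) → end (x,ẋ)=(0.591103, 1.771145)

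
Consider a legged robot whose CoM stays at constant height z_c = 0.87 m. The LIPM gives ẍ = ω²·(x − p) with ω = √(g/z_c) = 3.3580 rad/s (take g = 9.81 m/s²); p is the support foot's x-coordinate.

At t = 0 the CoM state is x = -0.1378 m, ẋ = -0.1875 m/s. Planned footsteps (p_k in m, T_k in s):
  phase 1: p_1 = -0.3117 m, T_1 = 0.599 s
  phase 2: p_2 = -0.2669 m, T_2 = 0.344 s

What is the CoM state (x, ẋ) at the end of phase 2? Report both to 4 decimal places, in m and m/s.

phase 1: p=-0.3117, T=0.599, ωT=2.011442, cosh=3.803941, sinh=3.670146; start (x,ẋ)=(-0.137800, -0.187500) → end (x,ẋ)=(0.144876, 1.429965)
phase 2: p=-0.2669, T=0.344, ωT=1.155152, cosh=1.744758, sinh=1.429748; start (x,ẋ)=(0.144876, 1.429965) → end (x,ẋ)=(1.060391, 4.471919)

x = 1.0604, ẋ = 4.4719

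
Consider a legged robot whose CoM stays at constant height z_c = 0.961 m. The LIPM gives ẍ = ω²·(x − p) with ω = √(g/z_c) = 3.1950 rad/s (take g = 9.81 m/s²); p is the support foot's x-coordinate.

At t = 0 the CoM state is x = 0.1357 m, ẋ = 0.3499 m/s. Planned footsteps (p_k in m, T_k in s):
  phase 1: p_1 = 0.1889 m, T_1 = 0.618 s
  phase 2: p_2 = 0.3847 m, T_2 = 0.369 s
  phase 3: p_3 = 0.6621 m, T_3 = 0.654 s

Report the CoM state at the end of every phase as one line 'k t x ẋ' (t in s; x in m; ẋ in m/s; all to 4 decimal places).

phase 1: p=0.1889, T=0.618, ωT=1.974510, cosh=3.670959, sinh=3.532130; start (x,ẋ)=(0.135700, 0.349900) → end (x,ẋ)=(0.380426, 0.684098)
phase 2: p=0.3847, T=0.369, ωT=1.178955, cosh=1.779288, sinh=1.471688; start (x,ẋ)=(0.380426, 0.684098) → end (x,ẋ)=(0.692206, 1.197110)
phase 3: p=0.6621, T=0.654, ωT=2.089530, cosh=4.102431, sinh=3.978685; start (x,ẋ)=(0.692206, 1.197110) → end (x,ẋ)=(2.276349, 5.293760)

1 0.6180 0.3804 0.6841
2 0.9870 0.6922 1.1971
3 1.6410 2.2763 5.2938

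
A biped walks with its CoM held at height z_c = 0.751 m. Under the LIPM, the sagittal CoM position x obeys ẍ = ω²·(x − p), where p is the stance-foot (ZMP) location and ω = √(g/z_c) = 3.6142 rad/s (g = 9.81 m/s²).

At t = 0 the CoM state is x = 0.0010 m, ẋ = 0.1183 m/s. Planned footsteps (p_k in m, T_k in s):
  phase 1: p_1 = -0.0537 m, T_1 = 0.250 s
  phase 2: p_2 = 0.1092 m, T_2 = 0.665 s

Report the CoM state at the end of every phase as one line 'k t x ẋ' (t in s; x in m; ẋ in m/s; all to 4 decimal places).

phase 1: p=-0.0537, T=0.250, ωT=0.903550, cosh=1.436740, sinh=1.031611; start (x,ẋ)=(0.001000, 0.118300) → end (x,ẋ)=(0.058656, 0.373912)
phase 2: p=0.1092, T=0.665, ωT=2.403443, cosh=5.575800, sinh=5.485394; start (x,ẋ)=(0.058656, 0.373912) → end (x,ẋ)=(0.394878, 1.082817)

1 0.2500 0.0587 0.3739
2 0.9150 0.3949 1.0828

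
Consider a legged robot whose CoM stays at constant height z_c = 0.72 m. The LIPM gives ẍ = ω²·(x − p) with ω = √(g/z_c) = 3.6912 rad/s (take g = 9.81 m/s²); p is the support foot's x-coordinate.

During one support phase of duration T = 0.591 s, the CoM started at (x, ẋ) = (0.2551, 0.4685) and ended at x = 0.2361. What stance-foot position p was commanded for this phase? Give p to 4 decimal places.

p = 0.4198

ωT = 3.6912·0.591 = 2.181499; cosh(ωT) = 4.486225, sinh(ωT) = 4.373353
x(T) = p + (x₀−p)·cosh(ωT) + (ẋ₀/ω)·sinh(ωT) ⇒ p·(1 − cosh) = x(T) − x₀·cosh − (ẋ₀/ω)·sinh
numerator   = 0.2361 − (0.2551)·4.486225 − (0.4685/3.6912)·4.373353 = -1.463417
denominator = 1 − 4.486225 = -3.486225
p = -1.463417 / -3.486225 = 0.4198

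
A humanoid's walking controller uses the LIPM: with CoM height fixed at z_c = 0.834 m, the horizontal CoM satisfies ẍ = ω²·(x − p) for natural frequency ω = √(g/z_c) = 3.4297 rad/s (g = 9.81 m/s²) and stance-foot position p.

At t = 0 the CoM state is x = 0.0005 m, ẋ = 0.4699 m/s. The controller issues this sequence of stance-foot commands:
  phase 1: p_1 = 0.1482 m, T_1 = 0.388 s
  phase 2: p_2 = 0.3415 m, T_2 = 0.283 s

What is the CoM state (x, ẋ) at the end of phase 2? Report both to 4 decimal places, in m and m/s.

phase 1: p=0.1482, T=0.388, ωT=1.330724, cosh=2.024033, sinh=1.759747; start (x,ẋ)=(0.000500, 0.469900) → end (x,ẋ)=(0.090352, 0.059664)
phase 2: p=0.3415, T=0.283, ωT=0.970605, cosh=1.509197, sinh=1.130344; start (x,ẋ)=(0.090352, 0.059664) → end (x,ẋ)=(-0.017869, -0.883592)

x = -0.0179, ẋ = -0.8836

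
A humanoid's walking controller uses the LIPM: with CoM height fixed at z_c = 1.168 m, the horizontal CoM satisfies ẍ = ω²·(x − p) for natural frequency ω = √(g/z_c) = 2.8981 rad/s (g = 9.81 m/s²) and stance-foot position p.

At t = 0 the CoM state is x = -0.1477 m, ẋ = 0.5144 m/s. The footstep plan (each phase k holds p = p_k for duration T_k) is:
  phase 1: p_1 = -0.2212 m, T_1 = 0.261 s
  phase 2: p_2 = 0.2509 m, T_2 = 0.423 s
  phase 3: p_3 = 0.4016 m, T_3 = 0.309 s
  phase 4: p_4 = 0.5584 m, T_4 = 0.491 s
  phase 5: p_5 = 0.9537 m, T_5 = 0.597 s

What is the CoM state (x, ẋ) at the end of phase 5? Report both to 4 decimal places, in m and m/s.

x = -0.2368, ẋ = -3.2124

phase 1: p=-0.2212, T=0.261, ωT=0.756404, cosh=1.299976, sinh=0.830625; start (x,ẋ)=(-0.147700, 0.514400) → end (x,ẋ)=(0.021781, 0.845639)
phase 2: p=0.2509, T=0.423, ωT=1.225896, cosh=1.850357, sinh=1.556862; start (x,ẋ)=(0.021781, 0.845639) → end (x,ẋ)=(0.281226, 0.530961)
phase 3: p=0.4016, T=0.309, ωT=0.895513, cosh=1.428495, sinh=1.020097; start (x,ẋ)=(0.281226, 0.530961) → end (x,ẋ)=(0.416538, 0.402606)
phase 4: p=0.5584, T=0.491, ωT=1.422967, cosh=2.195206, sinh=1.954208; start (x,ẋ)=(0.416538, 0.402606) → end (x,ẋ)=(0.518463, 0.080367)
phase 5: p=0.9537, T=0.597, ωT=1.730166, cosh=2.909422, sinh=2.732167; start (x,ẋ)=(0.518463, 0.080367) → end (x,ẋ)=(-0.236824, -3.212428)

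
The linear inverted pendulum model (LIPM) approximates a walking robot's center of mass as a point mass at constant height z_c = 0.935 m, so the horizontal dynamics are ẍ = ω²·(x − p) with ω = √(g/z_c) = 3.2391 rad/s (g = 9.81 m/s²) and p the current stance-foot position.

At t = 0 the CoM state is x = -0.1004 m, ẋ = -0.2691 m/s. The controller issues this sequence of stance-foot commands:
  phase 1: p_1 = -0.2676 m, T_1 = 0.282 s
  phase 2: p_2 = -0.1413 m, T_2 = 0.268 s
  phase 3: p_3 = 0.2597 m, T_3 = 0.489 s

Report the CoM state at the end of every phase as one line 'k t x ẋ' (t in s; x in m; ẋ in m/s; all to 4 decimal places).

phase 1: p=-0.2676, T=0.282, ωT=0.913426, cosh=1.446998, sinh=1.045851; start (x,ẋ)=(-0.100400, -0.269100) → end (x,ẋ)=(-0.112550, 0.177022)
phase 2: p=-0.1413, T=0.268, ωT=0.868079, cosh=1.401043, sinh=0.981286; start (x,ẋ)=(-0.112550, 0.177022) → end (x,ẋ)=(-0.047391, 0.339398)
phase 3: p=0.2597, T=0.489, ωT=1.583920, cosh=2.539597, sinh=2.334427; start (x,ẋ)=(-0.047391, 0.339398) → end (x,ẋ)=(-0.275582, -1.460116)

1 0.2820 -0.1125 0.1770
2 0.5500 -0.0474 0.3394
3 1.0390 -0.2756 -1.4601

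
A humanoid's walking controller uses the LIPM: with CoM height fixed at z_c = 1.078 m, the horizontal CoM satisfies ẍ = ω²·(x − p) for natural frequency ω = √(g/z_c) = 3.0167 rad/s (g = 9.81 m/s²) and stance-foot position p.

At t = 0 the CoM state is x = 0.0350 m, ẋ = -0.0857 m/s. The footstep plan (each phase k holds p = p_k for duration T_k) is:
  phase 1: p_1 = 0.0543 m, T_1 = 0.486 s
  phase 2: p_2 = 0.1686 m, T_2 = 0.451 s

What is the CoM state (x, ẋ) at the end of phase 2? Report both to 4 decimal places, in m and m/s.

x = -0.4714, ẋ = -1.8440

phase 1: p=0.0543, T=0.486, ωT=1.466116, cosh=2.281598, sinh=2.050778; start (x,ẋ)=(0.035000, -0.085700) → end (x,ẋ)=(-0.047994, -0.314934)
phase 2: p=0.1686, T=0.451, ωT=1.360532, cosh=2.077395, sinh=1.820871; start (x,ẋ)=(-0.047994, -0.314934) → end (x,ẋ)=(-0.471445, -1.844000)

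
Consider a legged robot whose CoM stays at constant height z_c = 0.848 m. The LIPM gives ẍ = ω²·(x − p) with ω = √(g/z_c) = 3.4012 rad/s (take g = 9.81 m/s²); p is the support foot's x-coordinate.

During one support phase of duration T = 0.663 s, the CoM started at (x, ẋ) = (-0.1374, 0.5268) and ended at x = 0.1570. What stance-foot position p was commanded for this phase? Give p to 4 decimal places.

p = -0.0233

ωT = 3.4012·0.663 = 2.254996; cosh(ωT) = 4.820063, sinh(ωT) = 4.715189
x(T) = p + (x₀−p)·cosh(ωT) + (ẋ₀/ω)·sinh(ωT) ⇒ p·(1 − cosh) = x(T) − x₀·cosh − (ẋ₀/ω)·sinh
numerator   = 0.1570 − (-0.1374)·4.820063 − (0.5268/3.4012)·4.715189 = 0.088957
denominator = 1 − 4.820063 = -3.820063
p = 0.088957 / -3.820063 = -0.0233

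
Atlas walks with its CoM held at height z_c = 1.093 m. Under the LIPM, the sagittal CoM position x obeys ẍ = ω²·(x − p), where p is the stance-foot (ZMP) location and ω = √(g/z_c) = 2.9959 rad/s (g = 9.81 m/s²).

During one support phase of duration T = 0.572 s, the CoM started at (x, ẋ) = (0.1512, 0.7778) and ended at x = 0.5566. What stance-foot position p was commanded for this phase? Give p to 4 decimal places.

ωT = 2.9959·0.572 = 1.713655; cosh(ωT) = 2.864706, sinh(ωT) = 2.684500
x(T) = p + (x₀−p)·cosh(ωT) + (ẋ₀/ω)·sinh(ωT) ⇒ p·(1 − cosh) = x(T) − x₀·cosh − (ẋ₀/ω)·sinh
numerator   = 0.5566 − (0.1512)·2.864706 − (0.7778/2.9959)·2.684500 = -0.573497
denominator = 1 − 2.864706 = -1.864706
p = -0.573497 / -1.864706 = 0.3076

p = 0.3076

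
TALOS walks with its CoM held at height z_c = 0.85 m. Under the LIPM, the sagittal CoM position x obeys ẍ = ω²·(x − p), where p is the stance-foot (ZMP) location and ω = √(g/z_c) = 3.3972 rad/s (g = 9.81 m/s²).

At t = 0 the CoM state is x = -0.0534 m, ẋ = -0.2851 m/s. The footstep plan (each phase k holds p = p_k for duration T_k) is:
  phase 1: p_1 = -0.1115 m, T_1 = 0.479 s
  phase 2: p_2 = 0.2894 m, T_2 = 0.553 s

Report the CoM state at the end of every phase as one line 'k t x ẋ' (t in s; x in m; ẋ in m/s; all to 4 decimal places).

phase 1: p=-0.1115, T=0.479, ωT=1.627259, cosh=2.643185, sinh=2.446718; start (x,ẋ)=(-0.053400, -0.285100) → end (x,ẋ)=(-0.163265, -0.270646)
phase 2: p=0.2894, T=0.553, ωT=1.878652, cosh=3.348735, sinh=3.195939; start (x,ẋ)=(-0.163265, -0.270646) → end (x,ẋ)=(-1.481065, -5.821009)

1 0.4790 -0.1633 -0.2706
2 1.0320 -1.4811 -5.8210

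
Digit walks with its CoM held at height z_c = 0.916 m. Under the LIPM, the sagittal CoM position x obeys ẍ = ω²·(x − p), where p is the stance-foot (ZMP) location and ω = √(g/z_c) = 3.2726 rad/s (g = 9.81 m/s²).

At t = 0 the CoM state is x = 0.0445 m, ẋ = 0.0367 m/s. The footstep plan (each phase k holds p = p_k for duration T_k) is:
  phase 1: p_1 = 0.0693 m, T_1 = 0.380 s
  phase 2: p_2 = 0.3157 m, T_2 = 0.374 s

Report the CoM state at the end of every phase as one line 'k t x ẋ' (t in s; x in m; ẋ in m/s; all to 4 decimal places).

1 0.3800 0.0405 -0.0601
2 0.7540 -0.2211 -1.5097

phase 1: p=0.0693, T=0.380, ωT=1.243588, cosh=1.878191, sinh=1.589843; start (x,ẋ)=(0.044500, 0.036700) → end (x,ẋ)=(0.040550, -0.060103)
phase 2: p=0.3157, T=0.374, ωT=1.223952, cosh=1.847334, sinh=1.553268; start (x,ẋ)=(0.040550, -0.060103) → end (x,ẋ)=(-0.221121, -1.509680)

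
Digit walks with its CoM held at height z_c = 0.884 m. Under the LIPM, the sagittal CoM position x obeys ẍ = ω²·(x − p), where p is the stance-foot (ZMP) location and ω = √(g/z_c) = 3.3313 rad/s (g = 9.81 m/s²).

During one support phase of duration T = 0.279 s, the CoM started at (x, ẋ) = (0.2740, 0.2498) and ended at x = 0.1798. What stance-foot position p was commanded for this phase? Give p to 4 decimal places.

p = 0.6499

ωT = 3.3313·0.279 = 0.929433; cosh(ωT) = 1.463925, sinh(ωT) = 1.069147
x(T) = p + (x₀−p)·cosh(ωT) + (ẋ₀/ω)·sinh(ωT) ⇒ p·(1 − cosh) = x(T) − x₀·cosh − (ẋ₀/ω)·sinh
numerator   = 0.1798 − (0.2740)·1.463925 − (0.2498/3.3313)·1.069147 = -0.301486
denominator = 1 − 1.463925 = -0.463925
p = -0.301486 / -0.463925 = 0.6499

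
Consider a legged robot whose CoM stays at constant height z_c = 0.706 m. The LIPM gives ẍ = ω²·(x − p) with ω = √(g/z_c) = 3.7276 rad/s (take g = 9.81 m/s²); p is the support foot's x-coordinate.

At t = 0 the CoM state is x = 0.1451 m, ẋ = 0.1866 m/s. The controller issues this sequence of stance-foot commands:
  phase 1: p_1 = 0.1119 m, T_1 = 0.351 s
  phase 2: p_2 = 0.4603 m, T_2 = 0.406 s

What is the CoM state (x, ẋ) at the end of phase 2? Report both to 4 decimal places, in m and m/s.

x = 0.3299, ẋ = -0.1965

phase 1: p=0.1119, T=0.351, ωT=1.308388, cosh=1.985229, sinh=1.714974; start (x,ẋ)=(0.145100, 0.186600) → end (x,ẋ)=(0.263660, 0.582683)
phase 2: p=0.4603, T=0.406, ωT=1.513406, cosh=2.381166, sinh=2.161007; start (x,ẋ)=(0.263660, 0.582683) → end (x,ẋ)=(0.329866, -0.196548)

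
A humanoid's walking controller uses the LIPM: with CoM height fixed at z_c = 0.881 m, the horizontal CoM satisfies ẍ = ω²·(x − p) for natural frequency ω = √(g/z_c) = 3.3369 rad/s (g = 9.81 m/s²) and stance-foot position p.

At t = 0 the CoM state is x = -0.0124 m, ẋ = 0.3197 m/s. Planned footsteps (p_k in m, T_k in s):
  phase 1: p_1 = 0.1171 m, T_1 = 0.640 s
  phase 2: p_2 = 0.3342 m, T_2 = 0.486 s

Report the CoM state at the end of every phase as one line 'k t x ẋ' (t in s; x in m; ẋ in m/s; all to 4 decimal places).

1 0.6400 -0.0388 -0.4313
2 1.1260 -0.9609 -4.1611

phase 1: p=0.1171, T=0.640, ωT=2.135616, cosh=4.290215, sinh=4.172043; start (x,ẋ)=(-0.012400, 0.319700) → end (x,ẋ)=(-0.038770, -0.431277)
phase 2: p=0.3342, T=0.486, ωT=1.621733, cosh=2.629706, sinh=2.432150; start (x,ẋ)=(-0.038770, -0.431277) → end (x,ẋ)=(-0.960944, -4.161097)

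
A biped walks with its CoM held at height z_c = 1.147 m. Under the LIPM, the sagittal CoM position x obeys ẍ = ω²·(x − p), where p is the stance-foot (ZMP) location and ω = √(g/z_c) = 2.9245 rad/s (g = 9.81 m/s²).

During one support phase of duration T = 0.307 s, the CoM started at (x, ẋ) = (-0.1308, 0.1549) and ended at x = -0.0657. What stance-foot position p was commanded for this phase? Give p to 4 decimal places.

p = -0.1561

ωT = 2.9245·0.307 = 0.897822; cosh(ωT) = 1.430854, sinh(ωT) = 1.023397
x(T) = p + (x₀−p)·cosh(ωT) + (ẋ₀/ω)·sinh(ωT) ⇒ p·(1 − cosh) = x(T) − x₀·cosh − (ẋ₀/ω)·sinh
numerator   = -0.0657 − (-0.1308)·1.430854 − (0.1549/2.9245)·1.023397 = 0.067250
denominator = 1 − 1.430854 = -0.430854
p = 0.067250 / -0.430854 = -0.1561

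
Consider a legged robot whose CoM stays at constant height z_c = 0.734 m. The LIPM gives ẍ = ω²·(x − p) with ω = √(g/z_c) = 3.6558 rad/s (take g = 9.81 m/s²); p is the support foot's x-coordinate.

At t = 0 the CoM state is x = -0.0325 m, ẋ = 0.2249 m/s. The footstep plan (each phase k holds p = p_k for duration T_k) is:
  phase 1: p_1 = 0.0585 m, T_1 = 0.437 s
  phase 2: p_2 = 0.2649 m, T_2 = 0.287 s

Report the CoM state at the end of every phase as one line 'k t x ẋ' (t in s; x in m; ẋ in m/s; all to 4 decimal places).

1 0.4370 -0.0298 -0.2098
2 0.7240 -0.2793 -1.6857

phase 1: p=0.0585, T=0.437, ωT=1.597585, cosh=2.571734, sinh=2.369349; start (x,ẋ)=(-0.032500, 0.224900) → end (x,ẋ)=(-0.029769, -0.209847)
phase 2: p=0.2649, T=0.287, ωT=1.049215, cosh=1.602810, sinh=1.252597; start (x,ẋ)=(-0.029769, -0.209847) → end (x,ẋ)=(-0.279298, -1.685704)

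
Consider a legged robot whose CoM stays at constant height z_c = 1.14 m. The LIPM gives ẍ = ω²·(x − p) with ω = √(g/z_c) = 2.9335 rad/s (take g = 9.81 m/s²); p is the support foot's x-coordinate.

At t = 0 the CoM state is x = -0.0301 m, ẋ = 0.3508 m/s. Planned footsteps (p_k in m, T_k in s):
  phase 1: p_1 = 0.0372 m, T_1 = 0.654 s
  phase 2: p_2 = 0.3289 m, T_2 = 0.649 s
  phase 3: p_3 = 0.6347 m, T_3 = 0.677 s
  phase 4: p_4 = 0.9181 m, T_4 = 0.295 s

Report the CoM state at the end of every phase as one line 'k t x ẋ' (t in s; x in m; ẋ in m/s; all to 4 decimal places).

phase 1: p=0.0372, T=0.654, ωT=1.918509, cosh=3.478811, sinh=3.331985; start (x,ẋ)=(-0.030100, 0.350800) → end (x,ẋ)=(0.201529, 0.562551)
phase 2: p=0.3289, T=0.649, ωT=1.903841, cosh=3.430311, sinh=3.281316; start (x,ẋ)=(0.201529, 0.562551) → end (x,ẋ)=(0.521227, 0.703681)
phase 3: p=0.6347, T=0.677, ωT=1.985980, cosh=3.711713, sinh=3.574467; start (x,ẋ)=(0.521227, 0.703681) → end (x,ẋ)=(1.070957, 1.422021)
phase 4: p=0.9181, T=0.295, ωT=0.865382, cosh=1.398403, sinh=0.977512; start (x,ẋ)=(1.070957, 1.422021) → end (x,ẋ)=(1.605706, 2.426880)

1 0.6540 0.2015 0.5626
2 1.3030 0.5212 0.7037
3 1.9800 1.0710 1.4220
4 2.2750 1.6057 2.4269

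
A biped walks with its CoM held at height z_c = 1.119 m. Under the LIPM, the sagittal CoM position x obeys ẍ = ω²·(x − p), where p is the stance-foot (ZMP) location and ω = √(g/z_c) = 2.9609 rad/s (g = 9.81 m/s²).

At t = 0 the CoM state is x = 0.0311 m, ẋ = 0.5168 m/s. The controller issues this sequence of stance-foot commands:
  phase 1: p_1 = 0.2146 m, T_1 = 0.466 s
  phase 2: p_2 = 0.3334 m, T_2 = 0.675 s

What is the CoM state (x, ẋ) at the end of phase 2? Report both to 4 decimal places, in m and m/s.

x = -0.2504, ẋ = -1.6448

phase 1: p=0.2146, T=0.466, ωT=1.379779, cosh=2.112829, sinh=1.861195; start (x,ẋ)=(0.031100, 0.516800) → end (x,ẋ)=(0.151752, 0.080676)
phase 2: p=0.3334, T=0.675, ωT=1.998608, cosh=3.757149, sinh=3.621625; start (x,ẋ)=(0.151752, 0.080676) → end (x,ẋ)=(-0.250401, -1.644752)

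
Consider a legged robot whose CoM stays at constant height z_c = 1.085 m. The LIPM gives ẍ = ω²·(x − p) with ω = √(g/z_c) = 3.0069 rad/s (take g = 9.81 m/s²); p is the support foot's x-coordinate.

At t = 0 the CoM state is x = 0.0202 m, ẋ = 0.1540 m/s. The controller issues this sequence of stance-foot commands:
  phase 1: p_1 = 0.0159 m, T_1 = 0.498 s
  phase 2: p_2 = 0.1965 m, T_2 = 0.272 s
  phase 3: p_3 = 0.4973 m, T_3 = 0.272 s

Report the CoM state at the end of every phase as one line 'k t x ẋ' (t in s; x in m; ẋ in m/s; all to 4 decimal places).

phase 1: p=0.0159, T=0.498, ωT=1.497436, cosh=2.346958, sinh=2.123255; start (x,ẋ)=(0.020200, 0.154000) → end (x,ẋ)=(0.134736, 0.388885)
phase 2: p=0.1965, T=0.272, ωT=0.817877, cosh=1.353526, sinh=0.912158; start (x,ẋ)=(0.134736, 0.388885) → end (x,ẋ)=(0.230870, 0.356960)
phase 3: p=0.4973, T=0.272, ωT=0.817877, cosh=1.353526, sinh=0.912158; start (x,ẋ)=(0.230870, 0.356960) → end (x,ẋ)=(0.244966, -0.247600)

1 0.4980 0.1347 0.3889
2 0.7700 0.2309 0.3570
3 1.0420 0.2450 -0.2476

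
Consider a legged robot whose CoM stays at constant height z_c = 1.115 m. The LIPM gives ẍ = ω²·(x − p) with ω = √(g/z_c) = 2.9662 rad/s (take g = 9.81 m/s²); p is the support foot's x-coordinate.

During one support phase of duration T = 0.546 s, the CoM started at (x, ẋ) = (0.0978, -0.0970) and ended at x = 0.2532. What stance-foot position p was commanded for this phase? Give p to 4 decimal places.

ωT = 2.9662·0.546 = 1.619545; cosh(ωT) = 2.624391, sinh(ωT) = 2.426402
x(T) = p + (x₀−p)·cosh(ωT) + (ẋ₀/ω)·sinh(ωT) ⇒ p·(1 − cosh) = x(T) − x₀·cosh − (ẋ₀/ω)·sinh
numerator   = 0.2532 − (0.0978)·2.624391 − (-0.0970/2.9662)·2.426402 = 0.075882
denominator = 1 − 2.624391 = -1.624391
p = 0.075882 / -1.624391 = -0.0467

p = -0.0467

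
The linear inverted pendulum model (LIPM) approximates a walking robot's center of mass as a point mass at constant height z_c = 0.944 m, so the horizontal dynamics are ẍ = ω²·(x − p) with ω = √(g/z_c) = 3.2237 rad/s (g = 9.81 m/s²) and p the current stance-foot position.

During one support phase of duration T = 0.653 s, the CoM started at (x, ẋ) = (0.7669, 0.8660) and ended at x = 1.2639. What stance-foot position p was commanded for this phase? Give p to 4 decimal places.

p = 0.9530

ωT = 3.2237·0.653 = 2.105076; cosh(ωT) = 4.164782, sinh(ωT) = 4.042946
x(T) = p + (x₀−p)·cosh(ωT) + (ẋ₀/ω)·sinh(ωT) ⇒ p·(1 − cosh) = x(T) − x₀·cosh − (ẋ₀/ω)·sinh
numerator   = 1.2639 − (0.7669)·4.164782 − (0.8660/3.2237)·4.042946 = -3.016150
denominator = 1 − 4.164782 = -3.164782
p = -3.016150 / -3.164782 = 0.9530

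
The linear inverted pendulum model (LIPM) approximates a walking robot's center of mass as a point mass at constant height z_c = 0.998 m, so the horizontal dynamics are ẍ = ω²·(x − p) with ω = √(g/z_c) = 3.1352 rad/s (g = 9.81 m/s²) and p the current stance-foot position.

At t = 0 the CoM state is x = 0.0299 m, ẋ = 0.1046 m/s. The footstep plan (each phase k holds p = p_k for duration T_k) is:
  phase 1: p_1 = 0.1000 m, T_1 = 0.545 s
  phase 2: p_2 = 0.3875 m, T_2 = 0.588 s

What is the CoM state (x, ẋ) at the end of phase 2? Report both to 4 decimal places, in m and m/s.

x = -1.1859, ẋ = -4.7810

phase 1: p=0.1000, T=0.545, ωT=1.708684, cosh=2.851397, sinh=2.670293; start (x,ẋ)=(0.029900, 0.104600) → end (x,ẋ)=(-0.010794, -0.288614)
phase 2: p=0.3875, T=0.588, ωT=1.843498, cosh=3.238431, sinh=3.080168; start (x,ẋ)=(-0.010794, -0.288614) → end (x,ẋ)=(-1.185895, -4.780957)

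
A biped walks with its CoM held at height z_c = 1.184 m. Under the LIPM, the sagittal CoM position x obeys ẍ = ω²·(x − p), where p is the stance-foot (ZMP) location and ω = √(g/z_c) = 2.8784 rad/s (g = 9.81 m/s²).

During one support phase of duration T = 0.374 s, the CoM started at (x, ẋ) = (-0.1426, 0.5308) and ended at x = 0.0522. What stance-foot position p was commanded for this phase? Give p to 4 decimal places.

ωT = 2.8784·0.374 = 1.076522; cosh(ωT) = 1.637617, sinh(ωT) = 1.296838
x(T) = p + (x₀−p)·cosh(ωT) + (ẋ₀/ω)·sinh(ωT) ⇒ p·(1 − cosh) = x(T) − x₀·cosh − (ẋ₀/ω)·sinh
numerator   = 0.0522 − (-0.1426)·1.637617 − (0.5308/2.8784)·1.296838 = 0.046577
denominator = 1 − 1.637617 = -0.637617
p = 0.046577 / -0.637617 = -0.0730

p = -0.0730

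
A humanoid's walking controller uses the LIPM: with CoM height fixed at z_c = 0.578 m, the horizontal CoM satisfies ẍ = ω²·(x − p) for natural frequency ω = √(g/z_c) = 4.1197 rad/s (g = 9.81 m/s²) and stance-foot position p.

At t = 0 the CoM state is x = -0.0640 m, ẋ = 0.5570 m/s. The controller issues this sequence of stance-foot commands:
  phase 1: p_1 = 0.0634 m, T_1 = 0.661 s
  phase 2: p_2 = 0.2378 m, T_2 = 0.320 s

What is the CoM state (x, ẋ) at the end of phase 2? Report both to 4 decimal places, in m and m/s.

phase 1: p=0.0634, T=0.661, ωT=2.723122, cosh=7.646727, sinh=7.581058; start (x,ẋ)=(-0.064000, 0.557000) → end (x,ẋ)=(0.114196, 0.280311)
phase 2: p=0.2378, T=0.320, ωT=1.318304, cosh=2.002333, sinh=1.734745; start (x,ẋ)=(0.114196, 0.280311) → end (x,ẋ)=(0.108339, -0.322073)

x = 0.1083, ẋ = -0.3221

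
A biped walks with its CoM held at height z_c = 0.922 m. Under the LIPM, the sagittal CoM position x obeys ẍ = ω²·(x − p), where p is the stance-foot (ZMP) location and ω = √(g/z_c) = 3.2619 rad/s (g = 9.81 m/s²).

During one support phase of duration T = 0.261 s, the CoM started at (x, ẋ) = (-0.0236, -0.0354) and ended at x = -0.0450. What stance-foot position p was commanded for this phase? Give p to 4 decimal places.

p = 0.0050

ωT = 3.2619·0.261 = 0.851356; cosh(ωT) = 1.384829, sinh(ωT) = 0.957993
x(T) = p + (x₀−p)·cosh(ωT) + (ẋ₀/ω)·sinh(ωT) ⇒ p·(1 − cosh) = x(T) − x₀·cosh − (ẋ₀/ω)·sinh
numerator   = -0.0450 − (-0.0236)·1.384829 − (-0.0354/3.2619)·0.957993 = -0.001921
denominator = 1 − 1.384829 = -0.384829
p = -0.001921 / -0.384829 = 0.0050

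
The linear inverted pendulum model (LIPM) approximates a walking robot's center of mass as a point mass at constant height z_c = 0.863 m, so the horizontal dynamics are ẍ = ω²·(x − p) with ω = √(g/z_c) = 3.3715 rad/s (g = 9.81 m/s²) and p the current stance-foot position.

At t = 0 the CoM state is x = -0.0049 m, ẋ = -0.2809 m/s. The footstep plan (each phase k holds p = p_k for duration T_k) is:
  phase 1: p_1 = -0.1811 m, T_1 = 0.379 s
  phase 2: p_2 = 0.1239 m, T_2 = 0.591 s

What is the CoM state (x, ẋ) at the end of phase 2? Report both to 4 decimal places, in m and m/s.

x = 0.2119, ẋ = 0.4038

phase 1: p=-0.1811, T=0.379, ωT=1.277799, cosh=1.933690, sinh=1.655040; start (x,ẋ)=(-0.004900, -0.280900) → end (x,ẋ)=(0.021725, 0.440017)
phase 2: p=0.1239, T=0.591, ωT=1.992557, cosh=3.735303, sinh=3.598957; start (x,ẋ)=(0.021725, 0.440017) → end (x,ẋ)=(0.211947, 0.403815)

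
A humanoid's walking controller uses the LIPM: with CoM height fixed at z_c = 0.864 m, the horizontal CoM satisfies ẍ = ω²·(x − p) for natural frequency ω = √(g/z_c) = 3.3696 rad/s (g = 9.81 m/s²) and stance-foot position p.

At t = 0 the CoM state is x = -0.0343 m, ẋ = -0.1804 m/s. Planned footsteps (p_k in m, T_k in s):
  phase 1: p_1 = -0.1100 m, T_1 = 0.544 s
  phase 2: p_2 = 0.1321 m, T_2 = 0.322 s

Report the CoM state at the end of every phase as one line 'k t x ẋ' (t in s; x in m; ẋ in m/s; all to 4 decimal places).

1 0.5440 -0.0304 0.1987
2 0.8660 -0.0585 -0.3901

phase 1: p=-0.1100, T=0.544, ωT=1.833062, cosh=3.206465, sinh=3.046542; start (x,ẋ)=(-0.034300, -0.180400) → end (x,ẋ)=(-0.030375, 0.198662)
phase 2: p=0.1321, T=0.322, ωT=1.085011, cosh=1.648685, sinh=1.310787; start (x,ẋ)=(-0.030375, 0.198662) → end (x,ẋ)=(-0.058490, -0.390093)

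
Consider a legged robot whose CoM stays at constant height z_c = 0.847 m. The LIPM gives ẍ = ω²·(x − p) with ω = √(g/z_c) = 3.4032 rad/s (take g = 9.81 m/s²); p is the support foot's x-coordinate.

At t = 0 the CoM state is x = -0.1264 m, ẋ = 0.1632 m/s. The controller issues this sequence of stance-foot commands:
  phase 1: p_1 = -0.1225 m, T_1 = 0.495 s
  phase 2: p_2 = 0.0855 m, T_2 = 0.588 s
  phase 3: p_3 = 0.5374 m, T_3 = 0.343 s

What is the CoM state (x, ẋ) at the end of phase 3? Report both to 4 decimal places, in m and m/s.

x = 0.0866, ẋ = -1.0243

phase 1: p=-0.1225, T=0.495, ωT=1.684584, cosh=2.787865, sinh=2.602343; start (x,ẋ)=(-0.126400, 0.163200) → end (x,ẋ)=(-0.008578, 0.420440)
phase 2: p=0.0855, T=0.588, ωT=2.001082, cosh=3.766121, sinh=3.630932; start (x,ẋ)=(-0.008578, 0.420440) → end (x,ẋ)=(0.179767, 0.420930)
phase 3: p=0.5374, T=0.343, ωT=1.167298, cosh=1.762252, sinh=1.451045; start (x,ẋ)=(0.179767, 0.420930) → end (x,ẋ)=(0.086635, -1.024278)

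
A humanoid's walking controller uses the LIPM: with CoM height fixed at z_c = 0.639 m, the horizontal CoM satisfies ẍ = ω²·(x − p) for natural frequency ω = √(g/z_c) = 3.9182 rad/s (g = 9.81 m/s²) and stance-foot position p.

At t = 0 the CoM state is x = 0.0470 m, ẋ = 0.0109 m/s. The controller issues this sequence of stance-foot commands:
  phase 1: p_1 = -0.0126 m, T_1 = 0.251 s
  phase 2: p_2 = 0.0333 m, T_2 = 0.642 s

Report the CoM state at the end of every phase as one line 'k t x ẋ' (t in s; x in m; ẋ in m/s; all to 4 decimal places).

1 0.2510 0.0814 0.2851
2 0.8930 0.7802 2.9342

phase 1: p=-0.0126, T=0.251, ωT=0.983468, cosh=1.523862, sinh=1.149851; start (x,ẋ)=(0.047000, 0.010900) → end (x,ẋ)=(0.081421, 0.285129)
phase 2: p=0.0333, T=0.642, ωT=2.515484, cosh=6.226712, sinh=6.145888; start (x,ẋ)=(0.081421, 0.285129) → end (x,ẋ)=(0.780174, 2.934206)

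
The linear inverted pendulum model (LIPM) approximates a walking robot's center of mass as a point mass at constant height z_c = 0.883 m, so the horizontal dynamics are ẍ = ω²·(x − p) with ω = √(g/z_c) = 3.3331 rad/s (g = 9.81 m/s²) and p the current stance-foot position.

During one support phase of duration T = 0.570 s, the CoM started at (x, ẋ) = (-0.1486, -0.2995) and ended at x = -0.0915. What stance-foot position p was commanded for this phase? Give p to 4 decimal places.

ωT = 3.3331·0.570 = 1.899867; cosh(ωT) = 3.417297, sinh(ωT) = 3.267708
x(T) = p + (x₀−p)·cosh(ωT) + (ẋ₀/ω)·sinh(ωT) ⇒ p·(1 − cosh) = x(T) − x₀·cosh − (ẋ₀/ω)·sinh
numerator   = -0.0915 − (-0.1486)·3.417297 − (-0.2995/3.3331)·3.267708 = 0.709934
denominator = 1 − 3.417297 = -2.417297
p = 0.709934 / -2.417297 = -0.2937

p = -0.2937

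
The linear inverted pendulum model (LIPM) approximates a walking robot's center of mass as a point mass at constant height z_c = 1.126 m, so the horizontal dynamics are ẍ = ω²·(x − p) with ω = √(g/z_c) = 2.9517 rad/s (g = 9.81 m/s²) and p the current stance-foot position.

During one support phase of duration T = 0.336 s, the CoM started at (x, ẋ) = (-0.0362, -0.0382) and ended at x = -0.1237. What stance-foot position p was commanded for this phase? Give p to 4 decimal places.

ωT = 2.9517·0.336 = 0.991771; cosh(ωT) = 1.533462, sinh(ωT) = 1.162543
x(T) = p + (x₀−p)·cosh(ωT) + (ẋ₀/ω)·sinh(ωT) ⇒ p·(1 − cosh) = x(T) − x₀·cosh − (ẋ₀/ω)·sinh
numerator   = -0.1237 − (-0.0362)·1.533462 − (-0.0382/2.9517)·1.162543 = -0.053143
denominator = 1 − 1.533462 = -0.533462
p = -0.053143 / -0.533462 = 0.0996

p = 0.0996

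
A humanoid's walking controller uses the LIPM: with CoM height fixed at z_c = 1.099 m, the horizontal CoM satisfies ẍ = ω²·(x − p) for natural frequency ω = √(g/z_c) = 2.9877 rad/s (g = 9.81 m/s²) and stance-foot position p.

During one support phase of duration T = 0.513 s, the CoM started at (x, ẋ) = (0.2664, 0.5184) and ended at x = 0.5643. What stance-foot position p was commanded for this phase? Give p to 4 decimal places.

p = 0.3262

ωT = 2.9877·0.513 = 1.532690; cosh(ωT) = 2.423285, sinh(ωT) = 2.207331
x(T) = p + (x₀−p)·cosh(ωT) + (ẋ₀/ω)·sinh(ωT) ⇒ p·(1 − cosh) = x(T) − x₀·cosh − (ẋ₀/ω)·sinh
numerator   = 0.5643 − (0.2664)·2.423285 − (0.5184/2.9877)·2.207331 = -0.464260
denominator = 1 − 2.423285 = -1.423285
p = -0.464260 / -1.423285 = 0.3262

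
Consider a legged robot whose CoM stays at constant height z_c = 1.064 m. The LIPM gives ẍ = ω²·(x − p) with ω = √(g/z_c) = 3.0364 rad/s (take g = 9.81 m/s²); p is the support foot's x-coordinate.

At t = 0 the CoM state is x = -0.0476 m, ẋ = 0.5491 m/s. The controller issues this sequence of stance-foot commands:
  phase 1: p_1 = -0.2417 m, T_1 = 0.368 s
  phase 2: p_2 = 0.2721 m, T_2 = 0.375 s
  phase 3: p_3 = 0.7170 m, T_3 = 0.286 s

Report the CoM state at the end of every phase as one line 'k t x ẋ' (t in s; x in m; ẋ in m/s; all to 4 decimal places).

1 0.3680 0.3335 1.7335
2 0.7430 1.1778 3.2454
3 1.0290 2.4121 5.9216

phase 1: p=-0.2417, T=0.368, ωT=1.117395, cosh=1.692006, sinh=1.364875; start (x,ẋ)=(-0.047600, 0.549100) → end (x,ẋ)=(0.333541, 1.733491)
phase 2: p=0.2721, T=0.375, ωT=1.138650, cosh=1.721401, sinh=1.401150; start (x,ẋ)=(0.333541, 1.733491) → end (x,ẋ)=(1.177786, 3.245430)
phase 3: p=0.7170, T=0.286, ωT=0.868410, cosh=1.401369, sinh=0.981751; start (x,ẋ)=(1.177786, 3.245430) → end (x,ẋ)=(2.412067, 5.921642)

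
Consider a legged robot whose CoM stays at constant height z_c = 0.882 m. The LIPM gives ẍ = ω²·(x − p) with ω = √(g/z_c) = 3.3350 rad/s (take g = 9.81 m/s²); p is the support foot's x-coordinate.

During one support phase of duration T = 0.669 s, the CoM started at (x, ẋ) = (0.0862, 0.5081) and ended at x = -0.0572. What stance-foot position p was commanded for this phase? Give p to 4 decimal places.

ωT = 3.3350·0.669 = 2.231115; cosh(ωT) = 4.708825, sinh(ωT) = 4.601416
x(T) = p + (x₀−p)·cosh(ωT) + (ẋ₀/ω)·sinh(ωT) ⇒ p·(1 − cosh) = x(T) − x₀·cosh − (ẋ₀/ω)·sinh
numerator   = -0.0572 − (0.0862)·4.708825 − (0.5081/3.3350)·4.601416 = -1.164144
denominator = 1 − 4.708825 = -3.708825
p = -1.164144 / -3.708825 = 0.3139

p = 0.3139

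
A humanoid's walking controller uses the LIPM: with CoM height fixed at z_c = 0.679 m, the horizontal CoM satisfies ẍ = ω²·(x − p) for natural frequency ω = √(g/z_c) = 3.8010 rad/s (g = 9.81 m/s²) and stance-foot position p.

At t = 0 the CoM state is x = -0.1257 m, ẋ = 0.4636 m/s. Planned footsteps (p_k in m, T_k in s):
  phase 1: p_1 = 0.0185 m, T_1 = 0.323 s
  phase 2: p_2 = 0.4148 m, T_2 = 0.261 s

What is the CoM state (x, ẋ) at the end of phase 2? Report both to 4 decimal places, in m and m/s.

x = -0.3098, ẋ = -2.0858

phase 1: p=0.0185, T=0.323, ωT=1.227723, cosh=1.853204, sinh=1.560245; start (x,ẋ)=(-0.125700, 0.463600) → end (x,ẋ)=(-0.058432, 0.003969)
phase 2: p=0.4148, T=0.261, ωT=0.992061, cosh=1.533799, sinh=1.162988; start (x,ẋ)=(-0.058432, 0.003969) → end (x,ẋ)=(-0.309829, -2.085843)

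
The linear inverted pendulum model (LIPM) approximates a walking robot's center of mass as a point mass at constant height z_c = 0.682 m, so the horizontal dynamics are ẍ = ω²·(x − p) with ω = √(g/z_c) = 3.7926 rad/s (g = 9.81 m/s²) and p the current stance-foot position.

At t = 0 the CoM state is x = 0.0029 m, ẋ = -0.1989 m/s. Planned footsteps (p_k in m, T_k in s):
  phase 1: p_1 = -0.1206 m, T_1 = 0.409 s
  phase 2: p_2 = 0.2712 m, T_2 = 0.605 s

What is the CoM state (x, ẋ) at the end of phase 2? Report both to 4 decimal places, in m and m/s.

phase 1: p=-0.1206, T=0.409, ωT=1.551173, cosh=2.464500, sinh=2.252501; start (x,ẋ)=(0.002900, -0.198900) → end (x,ẋ)=(0.065635, 0.564851)
phase 2: p=0.2712, T=0.605, ωT=2.294523, cosh=5.010256, sinh=4.909447; start (x,ẋ)=(0.065635, 0.564851) → end (x,ẋ)=(-0.027544, -0.997480)

x = -0.0275, ẋ = -0.9975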